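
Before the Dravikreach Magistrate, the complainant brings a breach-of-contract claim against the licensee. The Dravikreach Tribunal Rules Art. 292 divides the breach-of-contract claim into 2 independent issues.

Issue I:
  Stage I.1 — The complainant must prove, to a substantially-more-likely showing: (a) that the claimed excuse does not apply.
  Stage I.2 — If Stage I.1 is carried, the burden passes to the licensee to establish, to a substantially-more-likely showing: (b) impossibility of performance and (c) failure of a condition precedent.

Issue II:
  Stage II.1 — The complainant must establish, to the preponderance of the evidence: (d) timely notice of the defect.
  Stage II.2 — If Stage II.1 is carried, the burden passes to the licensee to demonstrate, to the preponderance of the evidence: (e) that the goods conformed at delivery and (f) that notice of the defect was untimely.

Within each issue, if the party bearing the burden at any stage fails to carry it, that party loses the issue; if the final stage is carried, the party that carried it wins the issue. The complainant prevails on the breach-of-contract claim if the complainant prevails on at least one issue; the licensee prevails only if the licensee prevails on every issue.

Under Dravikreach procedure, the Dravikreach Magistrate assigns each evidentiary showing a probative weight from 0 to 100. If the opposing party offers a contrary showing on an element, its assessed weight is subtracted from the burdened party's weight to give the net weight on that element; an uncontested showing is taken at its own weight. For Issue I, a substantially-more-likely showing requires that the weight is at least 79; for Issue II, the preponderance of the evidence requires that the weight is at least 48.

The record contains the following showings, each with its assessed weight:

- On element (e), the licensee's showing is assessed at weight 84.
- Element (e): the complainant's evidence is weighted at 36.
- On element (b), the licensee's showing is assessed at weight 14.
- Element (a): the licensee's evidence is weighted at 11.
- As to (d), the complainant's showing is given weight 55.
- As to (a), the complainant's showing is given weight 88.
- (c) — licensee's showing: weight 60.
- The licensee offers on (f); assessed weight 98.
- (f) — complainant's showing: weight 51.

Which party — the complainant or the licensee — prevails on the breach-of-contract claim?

— Issue I —
At Stage I.1 the complainant must meet a substantially-more-likely showing (weight is at least 79): on (a) the weight is 88 less the opposing 11 gives net 77, which does not reach 79, so (a) does not meet the standard.
  Stage I.1 not carried; the complainant fails its burden.
So the licensee prevails on this issue.
— Issue II —
Stage II.1 (complainant, the preponderance of the evidence, weight is at least 48): (d) 55 ≥ 48 — meets.
  The complainant carries Stage II.1; the licensee now bears the burden.
Stage II.2 (licensee, the preponderance of the evidence, weight is at least 48): (e) net 84−36=48 ≥ 48 — meets; (f) net 98−51=47 < 48 — fails.
  The licensee does not carry Stage II.2.
The complainant prevails on this issue.
Per-issue: Issue I → licensee; Issue II → complainant. The complainant must prevail on at least one issue; overall, the complainant prevails.

complainant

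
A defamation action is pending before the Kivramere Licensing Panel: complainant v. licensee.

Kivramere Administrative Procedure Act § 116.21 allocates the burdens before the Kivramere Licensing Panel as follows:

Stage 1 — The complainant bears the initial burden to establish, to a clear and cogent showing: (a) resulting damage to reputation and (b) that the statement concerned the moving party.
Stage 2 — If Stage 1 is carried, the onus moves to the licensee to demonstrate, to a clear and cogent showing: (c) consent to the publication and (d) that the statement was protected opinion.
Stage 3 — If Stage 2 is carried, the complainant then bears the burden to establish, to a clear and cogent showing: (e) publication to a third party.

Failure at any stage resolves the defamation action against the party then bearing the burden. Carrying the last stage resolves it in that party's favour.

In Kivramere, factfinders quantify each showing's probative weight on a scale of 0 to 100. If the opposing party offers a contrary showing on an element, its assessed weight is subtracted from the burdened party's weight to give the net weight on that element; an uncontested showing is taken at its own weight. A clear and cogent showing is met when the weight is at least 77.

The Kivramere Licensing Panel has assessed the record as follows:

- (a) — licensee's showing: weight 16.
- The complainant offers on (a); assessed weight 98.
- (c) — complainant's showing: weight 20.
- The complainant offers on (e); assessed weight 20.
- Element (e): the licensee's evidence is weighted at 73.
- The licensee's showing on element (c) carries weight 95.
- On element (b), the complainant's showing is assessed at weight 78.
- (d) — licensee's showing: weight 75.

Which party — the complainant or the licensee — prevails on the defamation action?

Stage 1 (complainant, a clear and cogent showing, weight is at least 77): (a) net 98−16=82 ≥ 77 — meets; (b) 78 ≥ 77 — meets.
  Stage 1 is satisfied; the onus moves to the licensee.
Stage 2 (licensee, a clear and cogent showing, weight is at least 77): (c) net 95−20=75 < 77 — fails; (d) 75 < 77 — fails.
  The licensee does not carry Stage 2.
The complainant prevails.

complainant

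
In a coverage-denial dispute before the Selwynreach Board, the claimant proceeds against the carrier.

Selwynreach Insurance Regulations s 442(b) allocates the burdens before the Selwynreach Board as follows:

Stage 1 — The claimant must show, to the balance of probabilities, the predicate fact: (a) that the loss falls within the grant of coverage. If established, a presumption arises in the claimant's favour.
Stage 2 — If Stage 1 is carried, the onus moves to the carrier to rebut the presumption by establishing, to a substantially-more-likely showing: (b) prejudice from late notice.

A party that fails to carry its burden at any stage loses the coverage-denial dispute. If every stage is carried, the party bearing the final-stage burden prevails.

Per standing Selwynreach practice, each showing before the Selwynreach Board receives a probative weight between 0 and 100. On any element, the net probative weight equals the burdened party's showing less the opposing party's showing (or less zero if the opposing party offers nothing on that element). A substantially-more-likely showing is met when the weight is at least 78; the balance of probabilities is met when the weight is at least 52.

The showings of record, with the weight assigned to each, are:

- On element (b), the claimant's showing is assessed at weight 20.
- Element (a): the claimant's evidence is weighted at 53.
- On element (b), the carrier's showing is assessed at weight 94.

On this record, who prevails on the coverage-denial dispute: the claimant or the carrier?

Stage 1 (claimant, the balance of probabilities, weight is at least 52): (a) 53 ≥ 52 — meets.
  Stage 1 is satisfied; the onus moves to the carrier.
Stage 2 (carrier, a substantially-more-likely showing, weight is at least 78): (b) net 94−20=74 < 78 — fails.
  Not every element is met, so the carrier fails to carry Stage 2.
So the claimant prevails.

claimant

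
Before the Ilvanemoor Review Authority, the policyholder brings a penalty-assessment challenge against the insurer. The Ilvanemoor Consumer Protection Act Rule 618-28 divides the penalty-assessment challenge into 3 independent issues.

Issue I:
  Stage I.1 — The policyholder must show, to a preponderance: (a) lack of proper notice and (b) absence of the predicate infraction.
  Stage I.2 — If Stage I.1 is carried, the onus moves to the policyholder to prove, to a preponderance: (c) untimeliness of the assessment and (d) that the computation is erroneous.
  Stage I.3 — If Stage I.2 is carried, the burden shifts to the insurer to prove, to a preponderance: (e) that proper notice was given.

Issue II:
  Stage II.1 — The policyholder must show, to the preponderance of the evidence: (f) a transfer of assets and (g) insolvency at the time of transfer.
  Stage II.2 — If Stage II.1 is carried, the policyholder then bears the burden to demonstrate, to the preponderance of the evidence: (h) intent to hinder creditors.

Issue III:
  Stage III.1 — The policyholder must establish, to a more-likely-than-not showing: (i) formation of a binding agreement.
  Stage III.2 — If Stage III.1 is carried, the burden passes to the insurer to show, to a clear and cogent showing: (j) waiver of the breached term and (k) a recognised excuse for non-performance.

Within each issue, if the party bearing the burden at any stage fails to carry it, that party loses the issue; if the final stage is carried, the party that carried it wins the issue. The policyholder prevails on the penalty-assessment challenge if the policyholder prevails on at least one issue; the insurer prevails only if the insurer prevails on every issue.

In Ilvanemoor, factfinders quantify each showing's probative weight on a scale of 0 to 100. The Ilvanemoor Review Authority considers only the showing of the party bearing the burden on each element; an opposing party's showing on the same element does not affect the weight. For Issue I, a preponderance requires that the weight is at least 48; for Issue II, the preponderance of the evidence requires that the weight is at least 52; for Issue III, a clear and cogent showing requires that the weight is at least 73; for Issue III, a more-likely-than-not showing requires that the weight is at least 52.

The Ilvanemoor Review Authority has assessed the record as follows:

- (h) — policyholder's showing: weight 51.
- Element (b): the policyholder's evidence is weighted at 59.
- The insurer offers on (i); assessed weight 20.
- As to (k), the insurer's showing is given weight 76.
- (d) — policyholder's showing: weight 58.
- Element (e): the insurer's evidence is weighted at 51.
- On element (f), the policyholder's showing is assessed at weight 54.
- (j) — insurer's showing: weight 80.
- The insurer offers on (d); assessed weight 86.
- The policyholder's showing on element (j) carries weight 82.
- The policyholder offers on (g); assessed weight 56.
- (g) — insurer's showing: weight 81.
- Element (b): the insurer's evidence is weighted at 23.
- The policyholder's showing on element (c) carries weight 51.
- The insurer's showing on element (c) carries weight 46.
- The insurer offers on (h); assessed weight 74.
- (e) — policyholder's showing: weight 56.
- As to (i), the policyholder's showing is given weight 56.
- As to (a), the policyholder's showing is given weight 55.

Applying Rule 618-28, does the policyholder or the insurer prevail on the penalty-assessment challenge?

— Issue I —
Stage I.1 (policyholder, a preponderance, weight is at least 48): (a) 55 ≥ 48 — meets; (b) 59 (insurer's 23 disregarded) ≥ 48 — meets.
  Stage I.1 is satisfied; the policyholder continues to bear the burden.
Stage I.2 (policyholder, a preponderance, weight is at least 48): (c) 51 (insurer's 46 disregarded) ≥ 48 — meets; (d) 58 (insurer's 86 disregarded) ≥ 48 — meets.
  The policyholder carries Stage I.2; the insurer now bears the burden.
Stage I.3 (insurer, a preponderance, weight is at least 48): (e) 51 (policyholder's 56 disregarded) ≥ 48 — meets.
  Stage I.3 carried; the final stage is satisfied.
With every stage satisfied, the insurer prevails on this issue.
— Issue II —
Stage II.1 (policyholder, the preponderance of the evidence, weight is at least 52): (f) 54 ≥ 52 — meets; (g) 56 (insurer's 81 disregarded) ≥ 52 — meets.
  Stage II.1 carried; the burden remains with the policyholder.
Stage II.2 (policyholder, the preponderance of the evidence, weight is at least 52): (h) 51 (insurer's 74 disregarded) < 52 — fails.
  The policyholder does not carry Stage II.2.
The analysis ends at Stage II.2; the insurer prevails on this issue.
— Issue III —
Stage III.1 — burden on policyholder; standard: a more-likely-than-not showing (weight is at least 52).
    (i): 56 (insurer's 20 disregarded) ≥ 52 [met]
  Stage III.1 is satisfied; the onus moves to the insurer.
Stage III.2 — burden on insurer; standard: a clear and cogent showing (weight is at least 73).
    (j): 80 (policyholder's 82 disregarded) ≥ 73 [met]
    (k): 76 ≥ 73 [met]
  The insurer carries the last stage.
All stages carried — the insurer prevails on this issue.
Per-issue: Issue I → insurer; Issue II → insurer; Issue III → insurer. The policyholder must prevail on at least one issue; overall, the insurer prevails.

insurer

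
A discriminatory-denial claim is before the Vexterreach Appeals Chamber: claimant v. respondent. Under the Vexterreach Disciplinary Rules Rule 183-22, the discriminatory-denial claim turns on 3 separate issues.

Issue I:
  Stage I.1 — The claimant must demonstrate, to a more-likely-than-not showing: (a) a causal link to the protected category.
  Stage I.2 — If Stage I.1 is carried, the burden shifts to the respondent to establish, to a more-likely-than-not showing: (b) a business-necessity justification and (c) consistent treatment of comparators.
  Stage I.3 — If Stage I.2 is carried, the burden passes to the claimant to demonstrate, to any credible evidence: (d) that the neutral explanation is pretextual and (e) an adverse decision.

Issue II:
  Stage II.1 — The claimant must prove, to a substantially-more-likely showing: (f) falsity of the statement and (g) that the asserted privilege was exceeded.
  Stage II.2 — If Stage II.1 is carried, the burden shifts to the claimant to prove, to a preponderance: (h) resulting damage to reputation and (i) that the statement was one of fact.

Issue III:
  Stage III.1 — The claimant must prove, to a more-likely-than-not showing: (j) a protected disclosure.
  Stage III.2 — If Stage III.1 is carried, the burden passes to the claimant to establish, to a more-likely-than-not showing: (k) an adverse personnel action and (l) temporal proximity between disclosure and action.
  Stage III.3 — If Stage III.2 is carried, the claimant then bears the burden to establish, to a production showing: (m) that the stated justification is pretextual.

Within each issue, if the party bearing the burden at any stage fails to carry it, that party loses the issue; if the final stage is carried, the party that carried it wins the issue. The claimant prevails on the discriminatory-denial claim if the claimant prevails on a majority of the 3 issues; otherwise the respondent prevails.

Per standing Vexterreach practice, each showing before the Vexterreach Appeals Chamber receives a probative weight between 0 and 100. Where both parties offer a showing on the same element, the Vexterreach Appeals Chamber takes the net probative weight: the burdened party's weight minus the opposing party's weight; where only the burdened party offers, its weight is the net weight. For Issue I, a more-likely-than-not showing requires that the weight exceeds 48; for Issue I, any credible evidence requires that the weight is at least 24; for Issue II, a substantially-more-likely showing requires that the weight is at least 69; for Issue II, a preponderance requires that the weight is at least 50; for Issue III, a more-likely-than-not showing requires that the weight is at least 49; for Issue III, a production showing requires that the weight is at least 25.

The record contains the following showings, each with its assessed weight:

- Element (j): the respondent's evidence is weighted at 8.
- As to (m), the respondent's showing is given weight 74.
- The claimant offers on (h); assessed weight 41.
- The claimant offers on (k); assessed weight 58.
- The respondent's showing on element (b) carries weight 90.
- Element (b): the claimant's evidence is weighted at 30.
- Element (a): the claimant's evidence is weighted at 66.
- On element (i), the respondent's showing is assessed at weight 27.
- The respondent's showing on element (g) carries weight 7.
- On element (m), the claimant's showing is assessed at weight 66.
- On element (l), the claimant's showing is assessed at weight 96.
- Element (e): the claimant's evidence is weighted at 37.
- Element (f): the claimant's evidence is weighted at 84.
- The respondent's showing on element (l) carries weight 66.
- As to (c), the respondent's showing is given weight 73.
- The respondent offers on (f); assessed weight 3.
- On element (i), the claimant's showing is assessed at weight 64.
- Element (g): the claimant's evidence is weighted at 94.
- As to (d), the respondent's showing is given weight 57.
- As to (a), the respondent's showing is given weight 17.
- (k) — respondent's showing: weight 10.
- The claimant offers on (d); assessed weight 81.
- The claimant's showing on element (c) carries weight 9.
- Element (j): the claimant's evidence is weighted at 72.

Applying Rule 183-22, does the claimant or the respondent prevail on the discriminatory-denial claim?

— Issue I —
At Stage I.1 the claimant must meet a more-likely-than-not showing (weight exceeds 48): on (a) the weight is 66 less the opposing 17 gives net 49, which does exceed 48, so (a) meets the standard.
  All elements met. The burden passes to the respondent.
At Stage I.2 the respondent must meet a more-likely-than-not showing (weight exceeds 48): on (b) the weight is 90 less the opposing 30 gives net 60, which does exceed 48, so (b) meets the standard; on (c) the weight is 73 less the opposing 9 gives net 64, > 48, so (c) meets the standard.
  Stage I.2 is satisfied; the onus moves to the claimant.
At Stage I.3 the claimant must meet any credible evidence (weight is at least 24): on (d) the weight is 81 less the opposing 57 gives net 24, ≥ 24, so (d) meets the standard; on (e) the weight is 37, ≥ 24, so (e) meets the standard.
  All elements met at the final stage.
With every stage satisfied, the claimant prevails on this issue.
— Issue II —
Stage II.1 — burden on claimant; standard: a substantially-more-likely showing (weight is at least 69).
    (f): 84 − 3 = 81 ≥ 69 [met]
    (g): 94 − 7 = 87 ≥ 69 [met]
  Stage II.1 is satisfied; the claimant continues to bear the burden.
Stage II.2 — burden on claimant; standard: a preponderance (weight is at least 50).
    (h): 41 < 50 [not met]
    (i): 64 − 27 = 37 < 50 [not met]
  Stage II.2 not carried; the claimant fails its burden.
The analysis ends at Stage II.2; the respondent prevails on this issue.
— Issue III —
Stage III.1 (claimant, a more-likely-than-not showing, weight is at least 49): (j) net 72−8=64 ≥ 49 — meets.
  Stage III.1 is satisfied; the claimant continues to bear the burden.
Stage III.2 (claimant, a more-likely-than-not showing, weight is at least 49): (k) net 58−10=48 < 49 — fails; (l) net 96−66=30 < 49 — fails.
  The claimant does not carry Stage III.2.
The analysis ends at Stage III.2; the respondent prevails on this issue.
Per-issue: Issue I → claimant; Issue II → respondent; Issue III → respondent. The claimant must prevail on a majority of issues; overall, the respondent prevails.

respondent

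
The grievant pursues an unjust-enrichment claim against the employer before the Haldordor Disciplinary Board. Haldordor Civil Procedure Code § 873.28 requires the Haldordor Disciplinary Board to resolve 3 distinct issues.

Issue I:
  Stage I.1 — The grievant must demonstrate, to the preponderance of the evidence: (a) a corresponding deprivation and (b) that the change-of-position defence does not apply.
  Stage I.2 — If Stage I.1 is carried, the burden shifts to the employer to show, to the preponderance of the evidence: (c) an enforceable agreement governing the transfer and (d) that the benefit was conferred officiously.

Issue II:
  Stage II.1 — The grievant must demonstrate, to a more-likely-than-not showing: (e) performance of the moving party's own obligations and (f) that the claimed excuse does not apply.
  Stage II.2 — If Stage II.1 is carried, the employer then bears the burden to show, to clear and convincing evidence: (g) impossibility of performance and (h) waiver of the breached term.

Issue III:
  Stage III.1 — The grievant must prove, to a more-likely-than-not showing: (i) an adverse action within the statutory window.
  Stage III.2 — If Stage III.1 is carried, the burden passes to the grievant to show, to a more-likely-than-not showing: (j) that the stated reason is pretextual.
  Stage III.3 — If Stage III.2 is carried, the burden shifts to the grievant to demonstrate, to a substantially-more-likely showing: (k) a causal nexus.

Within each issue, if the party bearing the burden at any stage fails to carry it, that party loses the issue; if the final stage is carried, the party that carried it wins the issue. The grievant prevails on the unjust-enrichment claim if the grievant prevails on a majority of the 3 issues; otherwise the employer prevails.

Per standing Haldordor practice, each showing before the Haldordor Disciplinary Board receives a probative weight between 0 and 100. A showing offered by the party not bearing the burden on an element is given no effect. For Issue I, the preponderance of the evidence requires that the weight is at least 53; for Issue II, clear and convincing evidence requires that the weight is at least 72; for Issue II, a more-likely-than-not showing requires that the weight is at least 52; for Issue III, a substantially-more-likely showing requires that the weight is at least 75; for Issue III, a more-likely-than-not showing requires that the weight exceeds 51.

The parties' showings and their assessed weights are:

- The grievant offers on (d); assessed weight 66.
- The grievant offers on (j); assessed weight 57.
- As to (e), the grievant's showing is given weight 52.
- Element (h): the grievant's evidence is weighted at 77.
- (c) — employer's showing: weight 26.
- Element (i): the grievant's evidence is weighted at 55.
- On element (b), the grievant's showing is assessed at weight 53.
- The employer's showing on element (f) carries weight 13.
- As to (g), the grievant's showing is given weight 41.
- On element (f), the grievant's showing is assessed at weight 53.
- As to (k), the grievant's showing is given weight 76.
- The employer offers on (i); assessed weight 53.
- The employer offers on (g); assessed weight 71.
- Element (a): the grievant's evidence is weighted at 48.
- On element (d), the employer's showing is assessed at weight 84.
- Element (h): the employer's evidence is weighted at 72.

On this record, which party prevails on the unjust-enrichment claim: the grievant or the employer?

grievant

— Issue I —
At Stage I.1 the grievant must meet the preponderance of the evidence (weight is at least 53): on (a) the weight is 48, which does not reach 53, so (a) does not meet the standard; on (b) the weight is 53, which does reach 53, so (b) meets the standard.
  The grievant does not carry Stage I.1.
The analysis ends at Stage I.1; the employer prevails on this issue.
— Issue II —
At Stage II.1 the grievant must meet a more-likely-than-not showing (weight is at least 52): on (e) the weight is 52, ≥ 52, so (e) meets the standard; on (f) the weight is 53 (the employer's 13 is given no effect), which does reach 52, so (f) meets the standard.
  Stage II.1 is satisfied; the onus moves to the employer.
At Stage II.2 the employer must meet clear and convincing evidence (weight is at least 72): on (g) the weight is 71 (the grievant's 41 is given no effect), < 72, so (g) does not meet the standard; on (h) the weight is 72 (the grievant's 77 is given no effect), ≥ 72, so (h) meets the standard.
  The employer does not carry Stage II.2.
The analysis ends at Stage II.2; the grievant prevails on this issue.
— Issue III —
Stage III.1 (grievant, a more-likely-than-not showing, weight exceeds 51): (i) 55 (employer's 53 disregarded) > 51 — meets.
  Stage III.1 is satisfied; the grievant continues to bear the burden.
Stage III.2 (grievant, a more-likely-than-not showing, weight exceeds 51): (j) 57 > 51 — meets.
  Stage III.2 is satisfied; the grievant continues to bear the burden.
Stage III.3 (grievant, a substantially-more-likely showing, weight is at least 75): (k) 76 ≥ 75 — meets.
  Stage III.3 carried; the final stage is satisfied.
Every stage carried; the grievant prevails on this issue.
Per-issue: Issue I → employer; Issue II → grievant; Issue III → grievant. The grievant must prevail on a majority of issues; overall, the grievant prevails.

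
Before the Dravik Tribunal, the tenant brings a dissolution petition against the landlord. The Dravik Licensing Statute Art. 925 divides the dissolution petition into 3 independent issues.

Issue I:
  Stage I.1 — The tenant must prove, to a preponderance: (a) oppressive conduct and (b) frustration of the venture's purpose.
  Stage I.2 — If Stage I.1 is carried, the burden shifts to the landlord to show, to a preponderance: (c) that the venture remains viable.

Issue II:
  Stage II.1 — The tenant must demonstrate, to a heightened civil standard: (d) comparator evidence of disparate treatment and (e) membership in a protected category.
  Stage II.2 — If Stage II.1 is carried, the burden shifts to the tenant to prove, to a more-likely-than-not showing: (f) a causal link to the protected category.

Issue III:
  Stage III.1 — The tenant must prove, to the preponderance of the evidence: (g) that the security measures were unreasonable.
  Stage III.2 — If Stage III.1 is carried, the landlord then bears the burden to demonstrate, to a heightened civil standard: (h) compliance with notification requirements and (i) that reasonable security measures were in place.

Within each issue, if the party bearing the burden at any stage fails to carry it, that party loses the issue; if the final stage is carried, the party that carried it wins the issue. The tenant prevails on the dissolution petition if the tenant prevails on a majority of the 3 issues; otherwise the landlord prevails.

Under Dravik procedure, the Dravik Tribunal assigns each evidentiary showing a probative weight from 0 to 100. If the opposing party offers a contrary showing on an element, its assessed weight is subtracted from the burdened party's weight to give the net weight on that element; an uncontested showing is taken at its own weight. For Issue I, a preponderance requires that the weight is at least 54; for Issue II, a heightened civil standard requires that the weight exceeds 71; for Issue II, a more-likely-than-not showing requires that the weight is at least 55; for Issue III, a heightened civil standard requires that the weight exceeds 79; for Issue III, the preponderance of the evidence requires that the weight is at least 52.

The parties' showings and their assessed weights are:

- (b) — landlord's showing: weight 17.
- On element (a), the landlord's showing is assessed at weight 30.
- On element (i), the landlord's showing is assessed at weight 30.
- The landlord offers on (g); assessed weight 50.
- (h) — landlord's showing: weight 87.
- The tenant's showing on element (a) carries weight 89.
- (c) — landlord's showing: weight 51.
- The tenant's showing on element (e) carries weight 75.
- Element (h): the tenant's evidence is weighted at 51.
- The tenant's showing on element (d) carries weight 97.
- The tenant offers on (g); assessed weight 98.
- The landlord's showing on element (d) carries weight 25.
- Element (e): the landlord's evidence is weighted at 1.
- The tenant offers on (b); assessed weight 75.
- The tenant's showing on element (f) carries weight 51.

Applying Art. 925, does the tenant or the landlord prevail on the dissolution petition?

landlord

— Issue I —
Stage I.1 — burden on tenant; standard: a preponderance (weight is at least 54).
    (a): 89 − 30 = 59 ≥ 54 [met]
    (b): 75 − 17 = 58 ≥ 54 [met]
  All elements met. The burden passes to the landlord.
Stage I.2 — burden on landlord; standard: a preponderance (weight is at least 54).
    (c): 51 < 54 [not met]
  Stage I.2 not carried; the landlord fails its burden.
So the tenant prevails on this issue.
— Issue II —
Stage II.1 (tenant, a heightened civil standard, weight exceeds 71): (d) net 97−25=72 > 71 — meets; (e) net 75−1=74 > 71 — meets.
  Stage II.1 carried; the burden remains with the tenant.
Stage II.2 (tenant, a more-likely-than-not showing, weight is at least 55): (f) 51 < 55 — fails.
  Not every element is met, so the tenant fails to carry Stage II.2.
So the landlord prevails on this issue.
— Issue III —
Stage III.1 (tenant, the preponderance of the evidence, weight is at least 52): (g) net 98−50=48 < 52 — fails.
  The tenant does not carry Stage III.1.
The analysis ends at Stage III.1; the landlord prevails on this issue.
Per-issue: Issue I → tenant; Issue II → landlord; Issue III → landlord. The tenant must prevail on a majority of issues; overall, the landlord prevails.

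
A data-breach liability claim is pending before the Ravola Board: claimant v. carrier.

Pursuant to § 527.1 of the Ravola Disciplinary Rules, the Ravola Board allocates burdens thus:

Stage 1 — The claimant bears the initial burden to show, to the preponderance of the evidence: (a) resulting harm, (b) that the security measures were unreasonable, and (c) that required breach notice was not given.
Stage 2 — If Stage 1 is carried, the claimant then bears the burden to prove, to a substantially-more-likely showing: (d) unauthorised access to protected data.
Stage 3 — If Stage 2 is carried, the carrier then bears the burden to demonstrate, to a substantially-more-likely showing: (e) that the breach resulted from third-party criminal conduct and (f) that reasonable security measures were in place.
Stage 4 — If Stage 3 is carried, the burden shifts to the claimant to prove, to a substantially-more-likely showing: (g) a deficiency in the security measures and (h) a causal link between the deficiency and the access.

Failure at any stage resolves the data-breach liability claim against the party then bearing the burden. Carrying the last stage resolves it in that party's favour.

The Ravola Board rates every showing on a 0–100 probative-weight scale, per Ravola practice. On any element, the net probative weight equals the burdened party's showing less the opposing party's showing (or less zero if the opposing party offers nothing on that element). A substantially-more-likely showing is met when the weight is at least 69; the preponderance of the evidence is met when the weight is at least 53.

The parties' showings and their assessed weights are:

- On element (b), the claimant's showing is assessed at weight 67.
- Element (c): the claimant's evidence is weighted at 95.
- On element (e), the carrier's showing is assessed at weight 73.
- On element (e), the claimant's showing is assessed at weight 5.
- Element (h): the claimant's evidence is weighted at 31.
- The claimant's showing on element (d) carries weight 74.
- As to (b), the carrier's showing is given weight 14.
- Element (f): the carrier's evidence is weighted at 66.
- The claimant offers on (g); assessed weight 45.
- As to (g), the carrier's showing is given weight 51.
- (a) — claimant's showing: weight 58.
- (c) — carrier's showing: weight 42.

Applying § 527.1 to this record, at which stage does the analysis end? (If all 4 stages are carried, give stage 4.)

At Stage 1 the claimant must meet the preponderance of the evidence (weight is at least 53): on (a) the weight is 58, which does reach 53, so (a) meets the standard; on (b) the weight is 67 less the opposing 14 gives net 53, which does reach 53, so (b) meets the standard; on (c) the weight is 95 less the opposing 42 gives net 53, which does reach 53, so (c) meets the standard.
  Stage 1 carried; the burden remains with the claimant.
At Stage 2 the claimant must meet a substantially-more-likely showing (weight is at least 69): on (d) the weight is 74, ≥ 69, so (d) meets the standard.
  Stage 2 is satisfied; the onus moves to the carrier.
At Stage 3 the carrier must meet a substantially-more-likely showing (weight is at least 69): on (e) the weight is 73 less the opposing 5 gives net 68, which does not reach 69, so (e) does not meet the standard; on (f) the weight is 66, which does not reach 69, so (f) does not meet the standard.
  Not every element is met, so the carrier fails to carry Stage 3.
So the claimant prevails.

stage 3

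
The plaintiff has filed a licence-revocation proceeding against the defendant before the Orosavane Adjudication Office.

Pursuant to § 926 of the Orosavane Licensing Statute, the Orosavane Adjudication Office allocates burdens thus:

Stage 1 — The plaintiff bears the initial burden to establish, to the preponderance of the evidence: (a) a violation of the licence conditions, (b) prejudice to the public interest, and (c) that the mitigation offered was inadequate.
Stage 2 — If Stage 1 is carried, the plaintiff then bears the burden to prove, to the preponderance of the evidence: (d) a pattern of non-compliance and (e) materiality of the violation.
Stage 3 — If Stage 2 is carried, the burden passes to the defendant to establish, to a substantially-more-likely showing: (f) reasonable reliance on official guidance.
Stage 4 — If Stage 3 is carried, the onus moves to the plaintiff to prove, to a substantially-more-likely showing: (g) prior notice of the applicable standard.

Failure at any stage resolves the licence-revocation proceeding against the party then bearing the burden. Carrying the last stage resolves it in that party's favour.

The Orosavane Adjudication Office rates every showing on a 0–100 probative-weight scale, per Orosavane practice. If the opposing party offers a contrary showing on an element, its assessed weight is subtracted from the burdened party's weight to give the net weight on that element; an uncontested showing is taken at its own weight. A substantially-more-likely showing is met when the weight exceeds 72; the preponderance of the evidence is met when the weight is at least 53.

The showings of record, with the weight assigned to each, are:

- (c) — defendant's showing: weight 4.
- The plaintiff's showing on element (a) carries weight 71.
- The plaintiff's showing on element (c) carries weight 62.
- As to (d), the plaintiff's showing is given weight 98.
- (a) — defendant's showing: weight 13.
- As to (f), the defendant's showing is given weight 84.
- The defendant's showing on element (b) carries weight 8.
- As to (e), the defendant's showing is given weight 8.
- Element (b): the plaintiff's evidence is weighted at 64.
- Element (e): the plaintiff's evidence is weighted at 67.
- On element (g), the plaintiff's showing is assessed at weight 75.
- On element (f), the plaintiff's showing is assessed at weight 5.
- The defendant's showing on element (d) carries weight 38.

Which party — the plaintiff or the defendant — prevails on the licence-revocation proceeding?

plaintiff

Stage 1 — burden on plaintiff; standard: the preponderance of the evidence (weight is at least 53).
    (a): 71 − 13 = 58 ≥ 53 [met]
    (b): 64 − 8 = 56 ≥ 53 [met]
    (c): 62 − 4 = 58 ≥ 53 [met]
  All elements met. The plaintiff retains the burden for Stage 2.
Stage 2 — burden on plaintiff; standard: the preponderance of the evidence (weight is at least 53).
    (d): 98 − 38 = 60 ≥ 53 [met]
    (e): 67 − 8 = 59 ≥ 53 [met]
  The plaintiff carries Stage 2; the defendant now bears the burden.
Stage 3 — burden on defendant; standard: a substantially-more-likely showing (weight exceeds 72).
    (f): 84 − 5 = 79 > 72 [met]
  The defendant carries Stage 3; the plaintiff now bears the burden.
Stage 4 — burden on plaintiff; standard: a substantially-more-likely showing (weight exceeds 72).
    (g): 75 > 72 [met]
  The plaintiff carries the last stage.
Every stage carried; the plaintiff prevails.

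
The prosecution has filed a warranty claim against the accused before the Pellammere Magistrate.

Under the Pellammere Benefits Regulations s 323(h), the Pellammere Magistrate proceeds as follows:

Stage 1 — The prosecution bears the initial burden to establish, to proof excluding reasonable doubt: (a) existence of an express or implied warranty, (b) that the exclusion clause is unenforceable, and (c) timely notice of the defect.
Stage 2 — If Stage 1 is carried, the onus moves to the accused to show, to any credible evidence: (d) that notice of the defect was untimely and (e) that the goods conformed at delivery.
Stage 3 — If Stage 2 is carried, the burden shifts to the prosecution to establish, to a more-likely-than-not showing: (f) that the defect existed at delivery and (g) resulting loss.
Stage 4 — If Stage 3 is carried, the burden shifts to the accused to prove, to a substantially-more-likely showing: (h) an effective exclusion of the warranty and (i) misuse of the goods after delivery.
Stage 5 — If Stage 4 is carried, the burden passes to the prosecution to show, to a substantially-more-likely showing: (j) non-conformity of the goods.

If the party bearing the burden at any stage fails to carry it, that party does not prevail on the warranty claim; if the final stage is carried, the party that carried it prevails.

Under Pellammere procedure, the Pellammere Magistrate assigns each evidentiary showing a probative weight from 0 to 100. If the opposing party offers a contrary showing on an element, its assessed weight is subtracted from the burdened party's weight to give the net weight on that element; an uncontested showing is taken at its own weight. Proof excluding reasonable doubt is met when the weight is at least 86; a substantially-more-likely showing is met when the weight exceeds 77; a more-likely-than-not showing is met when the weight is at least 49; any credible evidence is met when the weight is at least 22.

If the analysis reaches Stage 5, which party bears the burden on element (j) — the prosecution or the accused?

prosecution

Stage 5's rule assigns the burden to the prosecution (to a substantially-more-likely showing).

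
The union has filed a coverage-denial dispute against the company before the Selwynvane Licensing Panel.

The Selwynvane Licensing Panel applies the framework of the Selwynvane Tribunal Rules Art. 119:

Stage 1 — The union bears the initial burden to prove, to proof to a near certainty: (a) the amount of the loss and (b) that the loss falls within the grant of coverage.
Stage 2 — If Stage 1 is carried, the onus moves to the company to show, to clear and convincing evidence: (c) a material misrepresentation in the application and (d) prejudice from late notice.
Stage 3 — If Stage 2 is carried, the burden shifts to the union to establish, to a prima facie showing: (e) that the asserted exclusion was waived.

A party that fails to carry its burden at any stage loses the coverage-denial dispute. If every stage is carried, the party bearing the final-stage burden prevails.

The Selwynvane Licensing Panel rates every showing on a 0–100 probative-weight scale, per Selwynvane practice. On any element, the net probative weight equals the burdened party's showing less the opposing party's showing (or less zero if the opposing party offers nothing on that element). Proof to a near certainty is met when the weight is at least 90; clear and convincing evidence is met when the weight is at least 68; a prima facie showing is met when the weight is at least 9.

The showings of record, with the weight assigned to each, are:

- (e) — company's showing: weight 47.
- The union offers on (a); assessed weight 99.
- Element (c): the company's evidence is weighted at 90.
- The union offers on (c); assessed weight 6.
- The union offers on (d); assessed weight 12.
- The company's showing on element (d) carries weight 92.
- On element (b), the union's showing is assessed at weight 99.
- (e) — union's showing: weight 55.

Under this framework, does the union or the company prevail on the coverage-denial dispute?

Stage 1 — burden on union; standard: proof to a near certainty (weight is at least 90).
    (a): 99 ≥ 90 [met]
    (b): 99 ≥ 90 [met]
  Stage 1 carried; the burden shifts to the company.
Stage 2 — burden on company; standard: clear and convincing evidence (weight is at least 68).
    (c): 90 − 6 = 84 ≥ 68 [met]
    (d): 92 − 12 = 80 ≥ 68 [met]
  Stage 2 is satisfied; the onus moves to the union.
Stage 3 — burden on union; standard: a prima facie showing (weight is at least 9).
    (e): 55 − 47 = 8 < 9 [not met]
  The union does not carry Stage 3.
The analysis ends at Stage 3; the company prevails.

company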